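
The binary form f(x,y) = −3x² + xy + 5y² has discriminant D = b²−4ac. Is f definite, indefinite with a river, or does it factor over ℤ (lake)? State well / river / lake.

D = b²−4ac = 1² − 4·(-3)·5 = 61
D > 0 non-square ⇒ indefinite ⇒ periodic river

river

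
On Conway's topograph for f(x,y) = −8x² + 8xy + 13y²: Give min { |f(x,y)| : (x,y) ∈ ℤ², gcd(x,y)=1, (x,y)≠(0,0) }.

river: ρ → (13,18,-3)
river: ρ → (-3,18,13)
river: ρ → (13,8,-8)
river: ρ → (-8,8,13)
closes: descent 0, river 4
min |a| on river = 3

3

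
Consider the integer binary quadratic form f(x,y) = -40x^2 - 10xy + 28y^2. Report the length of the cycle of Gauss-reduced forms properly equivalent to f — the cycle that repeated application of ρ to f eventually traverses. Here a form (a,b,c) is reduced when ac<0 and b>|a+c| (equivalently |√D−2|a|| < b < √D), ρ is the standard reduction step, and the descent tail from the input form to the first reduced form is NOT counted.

D = 4580, ⌊√D⌋ = 67
descent: ρ → (28,66,-2)  [lands on river]
river: ρ → (-2,66,28)
river: ρ → (28,46,-22)
river: ρ → (-22,42,32)
river: ρ → (32,22,-32)
river: ρ → (-32,42,22)
river: ρ → (22,46,-28)
river: ρ → (-28,66,2)
river: ρ → (2,66,-28)
river: ρ → (-28,46,22)
river: ρ → (22,42,-32)
river: ρ → (-32,22,32)
river: ρ → (32,42,-22)
river: ρ → (-22,46,28)
ρ-cycle length = 14 (tail of 1 descent step not counted)

14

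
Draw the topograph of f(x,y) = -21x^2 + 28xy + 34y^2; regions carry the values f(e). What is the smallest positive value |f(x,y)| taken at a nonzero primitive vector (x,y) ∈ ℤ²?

river: ρ → (34,40,-15)
river: ρ → (-15,50,19)
river: ρ → (19,26,-39)
river: ρ → (-39,52,6)
river: ρ → (6,56,-21)
river: ρ → (-21,28,34)
closes: descent 0, river 6
min |a| on river = 6

6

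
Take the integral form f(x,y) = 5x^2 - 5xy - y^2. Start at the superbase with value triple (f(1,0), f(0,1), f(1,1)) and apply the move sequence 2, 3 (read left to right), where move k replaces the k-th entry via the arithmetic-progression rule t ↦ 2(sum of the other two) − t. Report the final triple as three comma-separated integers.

start (5,-1,-1) = (f(1,0),f(0,1),f(1,1))
replace slot 2: 2·(5+(-1)) − (-1) = 9 → (5,9,-1)
replace slot 3: 2·(5+9) − (-1) = 29 → (5,9,29)

5,9,29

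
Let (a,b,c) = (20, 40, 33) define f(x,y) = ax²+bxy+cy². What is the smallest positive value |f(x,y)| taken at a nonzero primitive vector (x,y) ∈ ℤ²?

translate: b→0 (≡40 mod 40), so (20,40,33)→(20,0,13)
flip: (20,0,13)→(13,0,20)
reduced (well bottom): (13,0,20) with a≤c, −a<b≤a
well minimum = a = 13

13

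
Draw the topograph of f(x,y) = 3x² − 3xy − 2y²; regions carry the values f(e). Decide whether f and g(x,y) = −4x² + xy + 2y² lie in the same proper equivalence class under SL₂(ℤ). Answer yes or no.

D₁ = 33, D₂ = 33
river cycle of f (length 4): (-2, 3, 3), (3, 3, -2), (-2, 5, 1), (1, 5, -2)
river cycle of g (length 4): (2, 3, -3), (-3, 3, 2), (2, 5, -1), (-1, 5, 2)
cycles differ ⇒ inequivalent

no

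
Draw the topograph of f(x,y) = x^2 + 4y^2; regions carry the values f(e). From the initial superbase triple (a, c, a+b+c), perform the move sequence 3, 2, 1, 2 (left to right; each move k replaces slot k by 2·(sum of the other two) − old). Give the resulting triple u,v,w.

start (1,4,5) = (f(1,0),f(0,1),f(1,1))
replace slot 3: 2·(1+4) − 5 = 5 → (1,4,5)
replace slot 2: 2·(1+5) − 4 = 8 → (1,8,5)
replace slot 1: 2·(8+5) − 1 = 25 → (25,8,5)
replace slot 2: 2·(25+5) − 8 = 52 → (25,52,5)

25,52,5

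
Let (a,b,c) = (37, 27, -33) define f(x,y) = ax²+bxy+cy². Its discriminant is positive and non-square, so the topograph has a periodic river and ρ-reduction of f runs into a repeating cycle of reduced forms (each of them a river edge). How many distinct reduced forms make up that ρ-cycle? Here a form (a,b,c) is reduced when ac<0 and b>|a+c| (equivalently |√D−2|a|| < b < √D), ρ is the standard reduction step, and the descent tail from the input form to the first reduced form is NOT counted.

D = 5613, ⌊√D⌋ = 74
river: ρ → (-33,39,31)
river: ρ → (31,23,-41)
river: ρ → (-41,59,13)
river: ρ → (13,71,-11)
river: ρ → (-11,61,43)
river: ρ → (43,25,-29)
river: ρ → (-29,33,39)
river: ρ → (39,45,-23)
river: ρ → (-23,47,37)
river: ρ → (37,27,-33)
ρ-cycle length = 10 (tail of 0 descent steps not counted)

10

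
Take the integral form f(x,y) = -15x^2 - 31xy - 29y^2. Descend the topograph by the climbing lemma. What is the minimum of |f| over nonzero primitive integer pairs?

translate: b→1 (≡31 mod 30), so (15,31,29)→(15,1,13)
flip: (15,1,13)→(13,-1,15)
reduced (well bottom): (13,-1,15) with a≤c, −a<b≤a
well minimum |f| = |-13| = 13 (negative-definite)

13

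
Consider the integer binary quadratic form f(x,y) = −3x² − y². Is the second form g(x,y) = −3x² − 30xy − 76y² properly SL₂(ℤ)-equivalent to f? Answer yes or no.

D₁ = -12, D₂ = -12
f is negative-definite; reduce −f:
−f: flip: (3,0,1)→(1,0,3)
−f: reduced (well bottom): (1,0,3) with a≤c, −a<b≤a
flip sign back: reduced form of f is (-1,0,-3)
g is negative-definite; reduce −g:
−g: translate: b→0 (≡30 mod 6), so (3,30,76)→(3,0,1)
−g: flip: (3,0,1)→(1,0,3)
−g: reduced (well bottom): (1,0,3) with a≤c, −a<b≤a
flip sign back: reduced form of g is (-1,0,-3)
reduced forms (-1, 0, -3) vs (-1, 0, -3) ⇒ equivalent

yes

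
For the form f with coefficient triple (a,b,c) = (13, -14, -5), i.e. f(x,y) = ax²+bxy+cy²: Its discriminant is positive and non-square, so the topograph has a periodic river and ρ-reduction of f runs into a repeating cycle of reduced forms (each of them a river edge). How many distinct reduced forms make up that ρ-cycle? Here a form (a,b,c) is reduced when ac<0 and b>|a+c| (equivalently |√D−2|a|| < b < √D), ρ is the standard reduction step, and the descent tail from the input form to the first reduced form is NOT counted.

D = 456, ⌊√D⌋ = 21
descent: ρ → (-5,14,13)  [lands on river]
river: ρ → (13,12,-6)
river: ρ → (-6,12,13)
river: ρ → (13,14,-5)
river: ρ → (-5,16,10)
river: ρ → (10,4,-11)
river: ρ → (-11,18,3)
river: ρ → (3,18,-11)
river: ρ → (-11,4,10)
river: ρ → (10,16,-5)
ρ-cycle length = 10 (tail of 1 descent step not counted)

10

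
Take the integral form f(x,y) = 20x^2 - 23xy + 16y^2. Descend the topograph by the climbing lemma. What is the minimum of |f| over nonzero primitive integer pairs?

translate: b→17 (≡-23 mod 40), so (20,-23,16)→(20,17,13)
flip: (20,17,13)→(13,-17,20)
translate: b→9 (≡-17 mod 26), so (13,-17,20)→(13,9,16)
reduced (well bottom): (13,9,16) with a≤c, −a<b≤a
well minimum = a = 13

13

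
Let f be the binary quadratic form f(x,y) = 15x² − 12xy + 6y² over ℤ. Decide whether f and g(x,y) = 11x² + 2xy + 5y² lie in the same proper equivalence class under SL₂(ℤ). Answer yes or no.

D₁ = -216, D₂ = -216
f: flip: (15,-12,6)→(6,12,15)
f: translate: b→0 (≡12 mod 12), so (6,12,15)→(6,0,9)
f: reduced (well bottom): (6,0,9) with a≤c, −a<b≤a
g: flip: (11,2,5)→(5,-2,11)
g: reduced (well bottom): (5,-2,11) with a≤c, −a<b≤a
reduced forms (6, 0, 9) vs (5, -2, 11) ⇒ inequivalent

no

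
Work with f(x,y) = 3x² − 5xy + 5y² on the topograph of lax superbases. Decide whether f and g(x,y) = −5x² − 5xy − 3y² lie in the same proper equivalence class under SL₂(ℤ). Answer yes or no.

D₁ = -35, D₂ = -35
f: translate: b→1 (≡-5 mod 6), so (3,-5,5)→(3,1,3)
f: reduced (well bottom): (3,1,3) with a≤c, −a<b≤a
g is negative-definite; reduce −g:
−g: flip: (5,5,3)→(3,-5,5)
−g: translate: b→1 (≡-5 mod 6), so (3,-5,5)→(3,1,3)
−g: reduced (well bottom): (3,1,3) with a≤c, −a<b≤a
flip sign back: reduced form of g is (-3,-1,-3)
reduced forms (3, 1, 3) vs (-3, -1, -3) ⇒ inequivalent

no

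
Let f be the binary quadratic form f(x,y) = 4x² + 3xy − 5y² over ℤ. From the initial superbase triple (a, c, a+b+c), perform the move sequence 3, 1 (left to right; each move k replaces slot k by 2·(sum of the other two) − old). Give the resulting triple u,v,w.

start (4,-5,2) = (f(1,0),f(0,1),f(1,1))
replace slot 3: 2·(4+(-5)) − 2 = -4 → (4,-5,-4)
replace slot 1: 2·((-5)+(-4)) − 4 = -22 → (-22,-5,-4)

-22,-5,-4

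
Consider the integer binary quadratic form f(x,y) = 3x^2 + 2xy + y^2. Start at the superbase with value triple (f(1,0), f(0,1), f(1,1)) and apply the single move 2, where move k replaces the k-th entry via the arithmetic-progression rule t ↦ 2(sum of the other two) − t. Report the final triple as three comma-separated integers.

start (3,1,6) = (f(1,0),f(0,1),f(1,1))
replace slot 2: 2·(3+6) − 1 = 17 → (3,17,6)

3,17,6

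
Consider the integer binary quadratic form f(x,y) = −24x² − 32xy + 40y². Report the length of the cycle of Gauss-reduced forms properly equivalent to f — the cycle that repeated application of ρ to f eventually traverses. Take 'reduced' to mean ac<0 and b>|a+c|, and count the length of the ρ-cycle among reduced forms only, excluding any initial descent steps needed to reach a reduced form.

D = 4864, ⌊√D⌋ = 69
descent: ρ → (40,32,-24)  [lands on river]
river: ρ → (-24,64,8)
river: ρ → (8,64,-24)
river: ρ → (-24,32,40)
river: ρ → (40,48,-16)
river: ρ → (-16,48,40)
ρ-cycle length = 6 (tail of 1 descent step not counted)

6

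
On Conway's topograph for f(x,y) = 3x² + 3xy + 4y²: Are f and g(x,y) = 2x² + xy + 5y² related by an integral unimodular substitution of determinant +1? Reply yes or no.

D₁ = -39, D₂ = -39
f: reduced (well bottom): (3,3,4) with a≤c, −a<b≤a
g: reduced (well bottom): (2,1,5) with a≤c, −a<b≤a
reduced forms (3, 3, 4) vs (2, 1, 5) ⇒ inequivalent

no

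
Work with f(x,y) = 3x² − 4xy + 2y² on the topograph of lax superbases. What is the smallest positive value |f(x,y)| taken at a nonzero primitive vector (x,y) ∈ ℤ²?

translate: b→2 (≡-4 mod 6), so (3,-4,2)→(3,2,1)
flip: (3,2,1)→(1,-2,3)
translate: b→0 (≡-2 mod 2), so (1,-2,3)→(1,0,2)
reduced (well bottom): (1,0,2) with a≤c, −a<b≤a
well minimum = a = 1

1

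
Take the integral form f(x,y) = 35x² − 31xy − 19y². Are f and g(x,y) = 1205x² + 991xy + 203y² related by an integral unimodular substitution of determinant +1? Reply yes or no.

D₁ = 3621, D₂ = 3621
river cycle of f (length 14): (-19, 31, 35), (35, 39, -15), (-15, 51, 17), (17, 51, -15), (-15, 39, 35), (35, 31, -19), (-19, 45, 21), (21, 39, -25), (-25, 11, 35), (35, 59, -1), … (4 more)
river cycle of g (length 14): (35, 39, -15), (-15, 51, 17), (17, 51, -15), (-15, 39, 35), (35, 31, -19), (-19, 45, 21), (21, 39, -25), (-25, 11, 35), (35, 59, -1), (-1, 59, 35), … (4 more)
cycles coincide ⇒ equivalent

yes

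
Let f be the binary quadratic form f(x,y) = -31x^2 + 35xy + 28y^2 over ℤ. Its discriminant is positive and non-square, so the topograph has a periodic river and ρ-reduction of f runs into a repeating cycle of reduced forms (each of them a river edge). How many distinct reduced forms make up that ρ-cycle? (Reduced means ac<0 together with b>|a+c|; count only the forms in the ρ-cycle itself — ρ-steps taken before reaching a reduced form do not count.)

D = 4697, ⌊√D⌋ = 68
river: ρ → (28,21,-38)
river: ρ → (-38,55,11)
river: ρ → (11,55,-38)
river: ρ → (-38,21,28)
river: ρ → (28,35,-31)
river: ρ → (-31,27,32)
river: ρ → (32,37,-26)
river: ρ → (-26,67,2)
river: ρ → (2,65,-59)
river: ρ → (-59,53,8)
river: ρ → (8,59,-38)
river: ρ → (-38,17,29)
river: ρ → (29,41,-26)
river: ρ → (-26,63,7)
river: ρ → (7,63,-26)
river: ρ → (-26,41,29)
river: ρ → (29,17,-38)
river: ρ → (-38,59,8)
river: ρ → (8,53,-59)
river: ρ → (-59,65,2)
river: ρ → (2,67,-26)
river: ρ → (-26,37,32)
river: ρ → (32,27,-31)
river: ρ → (-31,35,28)
ρ-cycle length = 24 (tail of 0 descent steps not counted)

24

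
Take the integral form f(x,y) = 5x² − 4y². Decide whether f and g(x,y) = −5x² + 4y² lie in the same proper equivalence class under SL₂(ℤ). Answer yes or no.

D₁ = 80, D₂ = 80
river cycle of f (length 2): (-4, 8, 1), (1, 8, -4)
river cycle of g (length 2): (4, 8, -1), (-1, 8, 4)
cycles differ ⇒ inequivalent

no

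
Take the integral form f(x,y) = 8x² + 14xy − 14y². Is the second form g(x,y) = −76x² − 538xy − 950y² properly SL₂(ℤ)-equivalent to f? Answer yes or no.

D₁ = 644, D₂ = 644
river cycle of f (length 10): (-14, 14, 8), (8, 18, -10), (-10, 22, 4), (4, 18, -20), (-20, 22, 2), (2, 22, -20), (-20, 18, 4), (4, 22, -10), (-10, 18, 8), (8, 14, -14)
river cycle of g (length 10): (-14, 14, 8), (8, 18, -10), (-10, 22, 4), (4, 18, -20), (-20, 22, 2), (2, 22, -20), (-20, 18, 4), (4, 22, -10), (-10, 18, 8), (8, 14, -14)
cycles coincide ⇒ equivalent

yes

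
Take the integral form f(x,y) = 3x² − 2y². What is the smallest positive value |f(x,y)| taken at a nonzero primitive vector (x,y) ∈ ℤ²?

descent: ρ → (-2,4,1)  [lands on river]
river: ρ → (1,4,-2)
closes: descent 1, river 2
min |a| on river = 1

1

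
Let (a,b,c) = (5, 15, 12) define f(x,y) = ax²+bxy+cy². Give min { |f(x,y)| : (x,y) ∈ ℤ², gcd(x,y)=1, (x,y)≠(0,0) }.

translate: b→5 (≡15 mod 10), so (5,15,12)→(5,5,2)
flip: (5,5,2)→(2,-5,5)
translate: b→-1 (≡-5 mod 4), so (2,-5,5)→(2,-1,2)
flip: (2,-1,2)→(2,1,2)
reduced (well bottom): (2,1,2) with a≤c, −a<b≤a
well minimum = a = 2

2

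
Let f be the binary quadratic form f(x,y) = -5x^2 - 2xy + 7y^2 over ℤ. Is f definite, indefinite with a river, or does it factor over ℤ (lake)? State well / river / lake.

D = b²−4ac = (-2)² − 4·(-5)·7 = 144
D = 12² is a perfect square ⇒ form factors over ℤ ⇒ lakes

lake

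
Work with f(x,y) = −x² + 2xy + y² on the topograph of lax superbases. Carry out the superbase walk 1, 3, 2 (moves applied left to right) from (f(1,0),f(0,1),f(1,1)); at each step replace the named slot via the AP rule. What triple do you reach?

start (-1,1,2) = (f(1,0),f(0,1),f(1,1))
replace slot 1: 2·(1+2) − (-1) = 7 → (7,1,2)
replace slot 3: 2·(7+1) − 2 = 14 → (7,1,14)
replace slot 2: 2·(7+14) − 1 = 41 → (7,41,14)

7,41,14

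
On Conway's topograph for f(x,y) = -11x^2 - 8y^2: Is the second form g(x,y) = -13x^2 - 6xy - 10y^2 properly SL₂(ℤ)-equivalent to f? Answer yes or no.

D₁ = -352, D₂ = -484
discriminants differ ⇒ not SL₂(ℤ)-equivalent

no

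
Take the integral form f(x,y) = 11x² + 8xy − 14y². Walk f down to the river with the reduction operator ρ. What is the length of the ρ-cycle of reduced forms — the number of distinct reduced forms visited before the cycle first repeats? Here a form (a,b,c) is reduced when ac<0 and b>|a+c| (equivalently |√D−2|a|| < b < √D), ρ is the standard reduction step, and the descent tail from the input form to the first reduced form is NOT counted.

D = 680, ⌊√D⌋ = 26
river: ρ → (-14,20,5)
river: ρ → (5,20,-14)
river: ρ → (-14,8,11)
river: ρ → (11,14,-11)
river: ρ → (-11,8,14)
river: ρ → (14,20,-5)
river: ρ → (-5,20,14)
river: ρ → (14,8,-11)
river: ρ → (-11,14,11)
river: ρ → (11,8,-14)
ρ-cycle length = 10 (tail of 0 descent steps not counted)

10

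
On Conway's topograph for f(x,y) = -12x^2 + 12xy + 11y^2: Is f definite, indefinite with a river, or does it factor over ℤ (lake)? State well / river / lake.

D = b²−4ac = 12² − 4·(-12)·11 = 672
D > 0 non-square ⇒ indefinite ⇒ periodic river

river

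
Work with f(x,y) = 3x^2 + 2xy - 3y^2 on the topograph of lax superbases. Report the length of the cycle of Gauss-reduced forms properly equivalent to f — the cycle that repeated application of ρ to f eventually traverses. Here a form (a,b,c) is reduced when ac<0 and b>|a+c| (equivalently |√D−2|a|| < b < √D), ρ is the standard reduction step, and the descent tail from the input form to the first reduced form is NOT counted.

D = 40, ⌊√D⌋ = 6
river: ρ → (-3,4,2)
river: ρ → (2,4,-3)
river: ρ → (-3,2,3)
river: ρ → (3,4,-2)
river: ρ → (-2,4,3)
river: ρ → (3,2,-3)
ρ-cycle length = 6 (tail of 0 descent steps not counted)

6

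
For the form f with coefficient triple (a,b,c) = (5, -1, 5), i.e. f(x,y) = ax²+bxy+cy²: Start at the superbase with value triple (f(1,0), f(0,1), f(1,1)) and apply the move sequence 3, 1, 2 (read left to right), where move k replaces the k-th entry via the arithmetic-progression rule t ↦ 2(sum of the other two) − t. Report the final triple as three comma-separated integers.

start (5,5,9) = (f(1,0),f(0,1),f(1,1))
replace slot 3: 2·(5+5) − 9 = 11 → (5,5,11)
replace slot 1: 2·(5+11) − 5 = 27 → (27,5,11)
replace slot 2: 2·(27+11) − 5 = 71 → (27,71,11)

27,71,11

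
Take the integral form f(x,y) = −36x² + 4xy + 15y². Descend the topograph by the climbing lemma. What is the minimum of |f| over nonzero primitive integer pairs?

descent: ρ → (15,26,-25)  [lands on river]
river: ρ → (-25,24,16)
river: ρ → (16,40,-9)
river: ρ → (-9,32,32)
river: ρ → (32,32,-9)
river: ρ → (-9,40,16)
river: ρ → (16,24,-25)
river: ρ → (-25,26,15)
river: ρ → (15,34,-17)
river: ρ → (-17,34,15)
closes: descent 1, river 10
min |a| on river = 9

9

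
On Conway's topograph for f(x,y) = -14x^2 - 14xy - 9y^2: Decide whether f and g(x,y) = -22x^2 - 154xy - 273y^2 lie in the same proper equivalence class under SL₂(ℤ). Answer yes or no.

D₁ = -308, D₂ = -308
f is negative-definite; reduce −f:
−f: flip: (14,14,9)→(9,-14,14)
−f: translate: b→4 (≡-14 mod 18), so (9,-14,14)→(9,4,9)
−f: reduced (well bottom): (9,4,9) with a≤c, −a<b≤a
flip sign back: reduced form of f is (-9,-4,-9)
g is negative-definite; reduce −g:
−g: translate: b→22 (≡154 mod 44), so (22,154,273)→(22,22,9)
−g: flip: (22,22,9)→(9,-22,22)
−g: translate: b→-4 (≡-22 mod 18), so (9,-22,22)→(9,-4,9)
−g: flip: (9,-4,9)→(9,4,9)
−g: reduced (well bottom): (9,4,9) with a≤c, −a<b≤a
flip sign back: reduced form of g is (-9,-4,-9)
reduced forms (-9, -4, -9) vs (-9, -4, -9) ⇒ equivalent

yes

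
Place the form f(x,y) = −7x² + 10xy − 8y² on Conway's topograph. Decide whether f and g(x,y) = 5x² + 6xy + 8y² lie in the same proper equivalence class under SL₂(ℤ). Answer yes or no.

D₁ = -124, D₂ = -124
f is negative-definite; reduce −f:
−f: translate: b→4 (≡-10 mod 14), so (7,-10,8)→(7,4,5)
−f: flip: (7,4,5)→(5,-4,7)
−f: reduced (well bottom): (5,-4,7) with a≤c, −a<b≤a
flip sign back: reduced form of f is (-5,4,-7)
g: translate: b→-4 (≡6 mod 10), so (5,6,8)→(5,-4,7)
g: reduced (well bottom): (5,-4,7) with a≤c, −a<b≤a
reduced forms (-5, 4, -7) vs (5, -4, 7) ⇒ inequivalent

no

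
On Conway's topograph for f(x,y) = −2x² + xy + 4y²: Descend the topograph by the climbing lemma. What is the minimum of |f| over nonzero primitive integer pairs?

descent: ρ → (4,-1,-2)
descent: ρ → (-2,5,1)  [lands on river]
river: ρ → (1,5,-2)
river: ρ → (-2,3,3)
river: ρ → (3,3,-2)
closes: descent 2, river 4
min |a| on river = 1

1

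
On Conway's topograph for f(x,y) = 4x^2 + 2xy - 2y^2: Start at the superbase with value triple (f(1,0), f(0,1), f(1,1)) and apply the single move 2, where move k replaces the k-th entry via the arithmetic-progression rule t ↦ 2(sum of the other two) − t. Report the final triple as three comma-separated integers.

start (4,-2,4) = (f(1,0),f(0,1),f(1,1))
replace slot 2: 2·(4+4) − (-2) = 18 → (4,18,4)

4,18,4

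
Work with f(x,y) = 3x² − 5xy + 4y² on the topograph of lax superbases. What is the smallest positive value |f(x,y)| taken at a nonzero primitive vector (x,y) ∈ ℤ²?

translate: b→1 (≡-5 mod 6), so (3,-5,4)→(3,1,2)
flip: (3,1,2)→(2,-1,3)
reduced (well bottom): (2,-1,3) with a≤c, −a<b≤a
well minimum = a = 2

2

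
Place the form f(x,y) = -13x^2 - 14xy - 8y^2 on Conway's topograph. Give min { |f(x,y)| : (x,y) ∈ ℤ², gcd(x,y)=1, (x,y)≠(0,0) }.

translate: b→-12 (≡14 mod 26), so (13,14,8)→(13,-12,7)
flip: (13,-12,7)→(7,12,13)
translate: b→-2 (≡12 mod 14), so (7,12,13)→(7,-2,8)
reduced (well bottom): (7,-2,8) with a≤c, −a<b≤a
well minimum |f| = |-7| = 7 (negative-definite)

7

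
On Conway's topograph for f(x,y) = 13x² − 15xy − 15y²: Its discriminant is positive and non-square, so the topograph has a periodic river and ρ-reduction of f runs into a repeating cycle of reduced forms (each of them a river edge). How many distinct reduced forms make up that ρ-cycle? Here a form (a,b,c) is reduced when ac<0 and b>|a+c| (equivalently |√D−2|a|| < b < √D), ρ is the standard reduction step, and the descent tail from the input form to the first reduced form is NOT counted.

D = 1005, ⌊√D⌋ = 31
descent: ρ → (-15,15,13)  [lands on river]
river: ρ → (13,11,-17)
river: ρ → (-17,23,7)
river: ρ → (7,19,-23)
river: ρ → (-23,27,3)
river: ρ → (3,27,-23)
river: ρ → (-23,19,7)
river: ρ → (7,23,-17)
river: ρ → (-17,11,13)
river: ρ → (13,15,-15)
ρ-cycle length = 10 (tail of 1 descent step not counted)

10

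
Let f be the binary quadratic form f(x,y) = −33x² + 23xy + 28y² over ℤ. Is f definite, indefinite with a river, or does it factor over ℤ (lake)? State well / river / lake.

D = b²−4ac = 23² − 4·(-33)·28 = 4225
D = 65² is a perfect square ⇒ form factors over ℤ ⇒ lakes

lake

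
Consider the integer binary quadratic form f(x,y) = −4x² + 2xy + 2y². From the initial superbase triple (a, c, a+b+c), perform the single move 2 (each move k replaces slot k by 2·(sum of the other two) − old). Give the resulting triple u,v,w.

start (-4,2,0) = (f(1,0),f(0,1),f(1,1))
replace slot 2: 2·((-4)+0) − 2 = -10 → (-4,-10,0)

-4,-10,0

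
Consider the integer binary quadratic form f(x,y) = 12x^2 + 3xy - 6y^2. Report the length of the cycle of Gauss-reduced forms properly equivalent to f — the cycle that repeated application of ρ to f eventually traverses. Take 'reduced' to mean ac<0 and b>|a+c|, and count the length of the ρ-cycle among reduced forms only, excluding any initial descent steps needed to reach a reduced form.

D = 297, ⌊√D⌋ = 17
descent: ρ → (-6,9,9)  [lands on river]
river: ρ → (9,9,-6)
river: ρ → (-6,15,3)
river: ρ → (3,15,-6)
ρ-cycle length = 4 (tail of 1 descent step not counted)

4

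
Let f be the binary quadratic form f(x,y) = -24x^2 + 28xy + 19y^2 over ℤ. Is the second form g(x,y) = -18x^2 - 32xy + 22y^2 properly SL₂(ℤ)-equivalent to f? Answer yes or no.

D₁ = 2608, D₂ = 2608
river cycle of f (length 36): (19, 48, -4), (-4, 48, 19), (19, 28, -24), (-24, 20, 23), (23, 26, -21), (-21, 16, 28), (28, 40, -9), (-9, 50, 3), (3, 46, -41), (-41, 36, 8), … (26 more)
river cycle of g (length 18): (22, 32, -18), (-18, 40, 14), (14, 44, -12), (-12, 28, 38), (38, 48, -2), (-2, 48, 38), (38, 28, -12), (-12, 44, 14), (14, 40, -18), (-18, 32, 22), … (8 more)
cycles differ ⇒ inequivalent

no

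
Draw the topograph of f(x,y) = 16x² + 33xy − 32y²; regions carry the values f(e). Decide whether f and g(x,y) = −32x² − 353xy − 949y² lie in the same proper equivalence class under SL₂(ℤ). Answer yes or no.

D₁ = 3137, D₂ = 3137
river cycle of f (length 14): (-32, 31, 17), (17, 37, -26), (-26, 15, 28), (28, 41, -13), (-13, 37, 34), (34, 31, -16), (-16, 33, 32), (32, 31, -17), (-17, 37, 26), (26, 15, -28), … (4 more)
river cycle of g (length 14): (-32, 31, 17), (17, 37, -26), (-26, 15, 28), (28, 41, -13), (-13, 37, 34), (34, 31, -16), (-16, 33, 32), (32, 31, -17), (-17, 37, 26), (26, 15, -28), … (4 more)
cycles coincide ⇒ equivalent

yes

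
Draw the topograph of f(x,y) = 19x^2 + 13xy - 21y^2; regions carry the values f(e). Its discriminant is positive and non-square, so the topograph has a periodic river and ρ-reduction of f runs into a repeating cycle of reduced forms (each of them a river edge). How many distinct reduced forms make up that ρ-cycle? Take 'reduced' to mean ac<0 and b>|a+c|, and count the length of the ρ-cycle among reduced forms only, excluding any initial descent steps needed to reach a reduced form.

D = 1765, ⌊√D⌋ = 42
river: ρ → (-21,29,11)
river: ρ → (11,37,-9)
river: ρ → (-9,35,15)
river: ρ → (15,25,-19)
river: ρ → (-19,13,21)
river: ρ → (21,29,-11)
river: ρ → (-11,37,9)
river: ρ → (9,35,-15)
river: ρ → (-15,25,19)
river: ρ → (19,13,-21)
ρ-cycle length = 10 (tail of 0 descent steps not counted)

10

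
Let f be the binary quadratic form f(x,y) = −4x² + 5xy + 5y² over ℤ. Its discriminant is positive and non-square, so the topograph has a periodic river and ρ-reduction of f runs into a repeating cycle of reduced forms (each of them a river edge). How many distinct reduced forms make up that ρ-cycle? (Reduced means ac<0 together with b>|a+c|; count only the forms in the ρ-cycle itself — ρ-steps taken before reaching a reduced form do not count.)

D = 105, ⌊√D⌋ = 10
river: ρ → (5,5,-4)
river: ρ → (-4,3,6)
river: ρ → (6,9,-1)
river: ρ → (-1,9,6)
river: ρ → (6,3,-4)
river: ρ → (-4,5,5)
ρ-cycle length = 6 (tail of 0 descent steps not counted)

6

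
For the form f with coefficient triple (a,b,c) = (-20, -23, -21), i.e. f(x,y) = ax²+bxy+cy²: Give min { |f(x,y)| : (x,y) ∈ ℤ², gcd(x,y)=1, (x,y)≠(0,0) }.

translate: b→-17 (≡23 mod 40), so (20,23,21)→(20,-17,18)
flip: (20,-17,18)→(18,17,20)
reduced (well bottom): (18,17,20) with a≤c, −a<b≤a
well minimum |f| = |-18| = 18 (negative-definite)

18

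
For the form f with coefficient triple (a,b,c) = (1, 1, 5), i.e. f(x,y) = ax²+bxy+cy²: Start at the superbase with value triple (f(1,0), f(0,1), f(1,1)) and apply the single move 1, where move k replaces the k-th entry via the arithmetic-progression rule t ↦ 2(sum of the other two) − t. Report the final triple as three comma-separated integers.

start (1,5,7) = (f(1,0),f(0,1),f(1,1))
replace slot 1: 2·(5+7) − 1 = 23 → (23,5,7)

23,5,7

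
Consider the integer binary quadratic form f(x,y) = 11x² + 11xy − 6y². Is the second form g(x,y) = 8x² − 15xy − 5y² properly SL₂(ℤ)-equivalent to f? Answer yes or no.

D₁ = 385, D₂ = 385
river cycle of f (length 12): (-6, 13, 9), (9, 5, -10), (-10, 15, 4), (4, 17, -6), (-6, 19, 1), (1, 19, -6), (-6, 17, 4), (4, 15, -10), (-10, 5, 9), (9, 13, -6), … (2 more)
river cycle of g (length 10): (-5, 15, 8), (8, 17, -3), (-3, 19, 2), (2, 17, -12), (-12, 7, 7), (7, 7, -12), (-12, 17, 2), (2, 19, -3), (-3, 17, 8), (8, 15, -5)
cycles differ ⇒ inequivalent

no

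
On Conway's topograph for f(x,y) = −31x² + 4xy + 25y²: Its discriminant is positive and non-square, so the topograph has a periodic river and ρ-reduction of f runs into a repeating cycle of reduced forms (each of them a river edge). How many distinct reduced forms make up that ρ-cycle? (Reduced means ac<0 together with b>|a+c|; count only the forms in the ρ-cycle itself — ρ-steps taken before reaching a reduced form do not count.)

D = 3116, ⌊√D⌋ = 55
descent: ρ → (25,46,-10)  [lands on river]
river: ρ → (-10,54,5)
river: ρ → (5,46,-50)
river: ρ → (-50,54,1)
river: ρ → (1,54,-50)
river: ρ → (-50,46,5)
river: ρ → (5,54,-10)
river: ρ → (-10,46,25)
river: ρ → (25,54,-2)
river: ρ → (-2,54,25)
ρ-cycle length = 10 (tail of 1 descent step not counted)

10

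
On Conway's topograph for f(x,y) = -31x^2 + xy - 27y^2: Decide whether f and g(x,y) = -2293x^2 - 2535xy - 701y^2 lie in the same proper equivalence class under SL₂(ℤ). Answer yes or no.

D₁ = -3347, D₂ = -3347
f is negative-definite; reduce −f:
−f: flip: (31,-1,27)→(27,1,31)
−f: reduced (well bottom): (27,1,31) with a≤c, −a<b≤a
flip sign back: reduced form of f is (-27,-1,-31)
g is negative-definite; reduce −g:
−g: translate: b→-2051 (≡2535 mod 4586), so (2293,2535,701)→(2293,-2051,459)
−g: flip: (2293,-2051,459)→(459,2051,2293)
−g: translate: b→215 (≡2051 mod 918), so (459,2051,2293)→(459,215,27)
−g: flip: (459,215,27)→(27,-215,459)
−g: translate: b→1 (≡-215 mod 54), so (27,-215,459)→(27,1,31)
−g: reduced (well bottom): (27,1,31) with a≤c, −a<b≤a
flip sign back: reduced form of g is (-27,-1,-31)
reduced forms (-27, -1, -31) vs (-27, -1, -31) ⇒ equivalent

yes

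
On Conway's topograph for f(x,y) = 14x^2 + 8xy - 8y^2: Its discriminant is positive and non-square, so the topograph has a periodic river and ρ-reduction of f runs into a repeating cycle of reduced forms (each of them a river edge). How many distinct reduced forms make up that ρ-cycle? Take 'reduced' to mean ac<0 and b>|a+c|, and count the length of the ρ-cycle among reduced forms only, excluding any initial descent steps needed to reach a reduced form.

D = 512, ⌊√D⌋ = 22
river: ρ → (-8,8,14)
river: ρ → (14,20,-2)
river: ρ → (-2,20,14)
river: ρ → (14,8,-8)
ρ-cycle length = 4 (tail of 0 descent steps not counted)

4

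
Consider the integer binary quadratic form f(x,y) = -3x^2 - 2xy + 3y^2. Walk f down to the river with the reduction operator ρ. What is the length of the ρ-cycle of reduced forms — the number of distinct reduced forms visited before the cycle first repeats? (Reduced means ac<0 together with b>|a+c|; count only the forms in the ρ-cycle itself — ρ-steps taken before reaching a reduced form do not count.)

D = 40, ⌊√D⌋ = 6
descent: ρ → (3,2,-3)  [lands on river]
river: ρ → (-3,4,2)
river: ρ → (2,4,-3)
river: ρ → (-3,2,3)
river: ρ → (3,4,-2)
river: ρ → (-2,4,3)
ρ-cycle length = 6 (tail of 1 descent step not counted)

6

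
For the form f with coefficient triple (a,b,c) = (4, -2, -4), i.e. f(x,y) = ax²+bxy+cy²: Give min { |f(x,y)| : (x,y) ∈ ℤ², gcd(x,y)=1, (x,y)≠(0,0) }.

descent: ρ → (-4,2,4)  [lands on river]
river: ρ → (4,6,-2)
river: ρ → (-2,6,4)
river: ρ → (4,2,-4)
river: ρ → (-4,6,2)
river: ρ → (2,6,-4)
closes: descent 1, river 6
min |a| on river = 2

2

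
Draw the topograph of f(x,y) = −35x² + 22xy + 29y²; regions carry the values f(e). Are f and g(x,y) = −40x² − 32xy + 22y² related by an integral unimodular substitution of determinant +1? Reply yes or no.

D₁ = 4544, D₂ = 4544
river cycle of f (length 20): (29, 36, -28), (-28, 20, 37), (37, 54, -11), (-11, 56, 32), (32, 8, -35), (-35, 62, 5), (5, 58, -59), (-59, 60, 4), (4, 60, -59), (-59, 58, 5), … (10 more)
river cycle of g (length 16): (22, 32, -40), (-40, 48, 14), (14, 64, -8), (-8, 64, 14), (14, 48, -40), (-40, 32, 22), (22, 56, -16), (-16, 40, 46), (46, 52, -10), (-10, 48, 56), … (6 more)
cycles differ ⇒ inequivalent

no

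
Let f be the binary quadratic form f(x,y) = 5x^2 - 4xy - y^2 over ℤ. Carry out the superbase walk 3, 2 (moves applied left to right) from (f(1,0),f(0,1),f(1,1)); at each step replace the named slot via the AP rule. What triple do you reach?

start (5,-1,0) = (f(1,0),f(0,1),f(1,1))
replace slot 3: 2·(5+(-1)) − 0 = 8 → (5,-1,8)
replace slot 2: 2·(5+8) − (-1) = 27 → (5,27,8)

5,27,8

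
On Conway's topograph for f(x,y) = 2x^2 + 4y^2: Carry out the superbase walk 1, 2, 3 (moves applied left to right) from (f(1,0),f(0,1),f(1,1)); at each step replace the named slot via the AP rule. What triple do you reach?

start (2,4,6) = (f(1,0),f(0,1),f(1,1))
replace slot 1: 2·(4+6) − 2 = 18 → (18,4,6)
replace slot 2: 2·(18+6) − 4 = 44 → (18,44,6)
replace slot 3: 2·(18+44) − 6 = 118 → (18,44,118)

18,44,118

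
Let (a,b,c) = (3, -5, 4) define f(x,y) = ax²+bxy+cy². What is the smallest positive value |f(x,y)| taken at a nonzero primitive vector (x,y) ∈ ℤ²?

translate: b→1 (≡-5 mod 6), so (3,-5,4)→(3,1,2)
flip: (3,1,2)→(2,-1,3)
reduced (well bottom): (2,-1,3) with a≤c, −a<b≤a
well minimum = a = 2

2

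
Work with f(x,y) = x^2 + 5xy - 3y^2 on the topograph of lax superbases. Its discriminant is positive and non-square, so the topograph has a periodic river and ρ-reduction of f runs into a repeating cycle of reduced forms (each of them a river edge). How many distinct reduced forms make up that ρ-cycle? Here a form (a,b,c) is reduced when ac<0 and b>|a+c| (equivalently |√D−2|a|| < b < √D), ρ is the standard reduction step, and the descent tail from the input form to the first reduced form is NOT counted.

D = 37, ⌊√D⌋ = 6
river: ρ → (-3,1,3)
river: ρ → (3,5,-1)
river: ρ → (-1,5,3)
river: ρ → (3,1,-3)
river: ρ → (-3,5,1)
river: ρ → (1,5,-3)
ρ-cycle length = 6 (tail of 0 descent steps not counted)

6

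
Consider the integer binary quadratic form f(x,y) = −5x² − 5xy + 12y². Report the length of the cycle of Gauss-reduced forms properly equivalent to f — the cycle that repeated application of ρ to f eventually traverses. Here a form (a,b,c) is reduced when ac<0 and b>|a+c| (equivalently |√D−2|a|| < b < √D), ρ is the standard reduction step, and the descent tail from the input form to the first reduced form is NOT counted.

D = 265, ⌊√D⌋ = 16
descent: ρ → (12,5,-5)
descent: ρ → (-5,15,2)  [lands on river]
river: ρ → (2,13,-12)
river: ρ → (-12,11,3)
river: ρ → (3,13,-8)
river: ρ → (-8,3,8)
river: ρ → (8,13,-3)
river: ρ → (-3,11,12)
river: ρ → (12,13,-2)
river: ρ → (-2,15,5)
river: ρ → (5,15,-2)
river: ρ → (-2,13,12)
river: ρ → (12,11,-3)
river: ρ → (-3,13,8)
river: ρ → (8,3,-8)
river: ρ → (-8,13,3)
river: ρ → (3,11,-12)
river: ρ → (-12,13,2)
river: ρ → (2,15,-5)
ρ-cycle length = 18 (tail of 2 descent steps not counted)

18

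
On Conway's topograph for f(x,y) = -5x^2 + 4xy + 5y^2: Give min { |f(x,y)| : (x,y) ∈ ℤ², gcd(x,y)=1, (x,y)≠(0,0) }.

river: ρ → (5,6,-4)
river: ρ → (-4,10,1)
river: ρ → (1,10,-4)
river: ρ → (-4,6,5)
river: ρ → (5,4,-5)
river: ρ → (-5,6,4)
river: ρ → (4,10,-1)
river: ρ → (-1,10,4)
river: ρ → (4,6,-5)
river: ρ → (-5,4,5)
closes: descent 0, river 10
min |a| on river = 1

1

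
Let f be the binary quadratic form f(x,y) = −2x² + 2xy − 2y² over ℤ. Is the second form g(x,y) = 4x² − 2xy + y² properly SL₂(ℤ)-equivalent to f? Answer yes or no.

D₁ = -12, D₂ = -12
f is negative-definite; reduce −f:
−f: translate: b→2 (≡-2 mod 4), so (2,-2,2)→(2,2,2)
−f: reduced (well bottom): (2,2,2) with a≤c, −a<b≤a
flip sign back: reduced form of f is (-2,-2,-2)
g: flip: (4,-2,1)→(1,2,4)
g: translate: b→0 (≡2 mod 2), so (1,2,4)→(1,0,3)
g: reduced (well bottom): (1,0,3) with a≤c, −a<b≤a
reduced forms (-2, -2, -2) vs (1, 0, 3) ⇒ inequivalent

no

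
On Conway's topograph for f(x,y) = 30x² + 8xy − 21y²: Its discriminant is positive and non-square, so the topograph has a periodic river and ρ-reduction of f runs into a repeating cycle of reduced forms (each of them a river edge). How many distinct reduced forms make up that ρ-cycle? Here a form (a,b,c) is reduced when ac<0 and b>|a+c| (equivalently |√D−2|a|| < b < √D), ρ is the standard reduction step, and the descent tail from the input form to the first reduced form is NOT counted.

D = 2584, ⌊√D⌋ = 50
descent: ρ → (-21,34,17)  [lands on river]
river: ρ → (17,34,-21)
river: ρ → (-21,50,1)
river: ρ → (1,50,-21)
ρ-cycle length = 4 (tail of 1 descent step not counted)

4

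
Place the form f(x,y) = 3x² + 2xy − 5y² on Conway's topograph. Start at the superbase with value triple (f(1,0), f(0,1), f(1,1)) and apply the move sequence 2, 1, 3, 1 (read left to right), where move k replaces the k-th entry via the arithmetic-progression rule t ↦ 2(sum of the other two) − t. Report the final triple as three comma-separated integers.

start (3,-5,0) = (f(1,0),f(0,1),f(1,1))
replace slot 2: 2·(3+0) − (-5) = 11 → (3,11,0)
replace slot 1: 2·(11+0) − 3 = 19 → (19,11,0)
replace slot 3: 2·(19+11) − 0 = 60 → (19,11,60)
replace slot 1: 2·(11+60) − 19 = 123 → (123,11,60)

123,11,60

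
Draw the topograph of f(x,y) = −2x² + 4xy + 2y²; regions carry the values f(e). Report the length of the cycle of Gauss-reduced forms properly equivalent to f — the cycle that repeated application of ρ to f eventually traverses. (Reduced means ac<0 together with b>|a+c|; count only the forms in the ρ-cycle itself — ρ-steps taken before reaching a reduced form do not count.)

D = 32, ⌊√D⌋ = 5
river: ρ → (2,4,-2)
river: ρ → (-2,4,2)
ρ-cycle length = 2 (tail of 0 descent steps not counted)

2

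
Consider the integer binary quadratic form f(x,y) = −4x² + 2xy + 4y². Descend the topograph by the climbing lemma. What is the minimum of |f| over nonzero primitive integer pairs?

river: ρ → (4,6,-2)
river: ρ → (-2,6,4)
river: ρ → (4,2,-4)
river: ρ → (-4,6,2)
river: ρ → (2,6,-4)
river: ρ → (-4,2,4)
closes: descent 0, river 6
min |a| on river = 2

2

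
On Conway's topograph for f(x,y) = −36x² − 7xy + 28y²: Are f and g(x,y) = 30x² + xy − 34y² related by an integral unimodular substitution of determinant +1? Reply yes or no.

D₁ = 4081, D₂ = 4081
river cycle of f (length 28): (28, 63, -1), (-1, 63, 28), (28, 49, -15), (-15, 41, 40), (40, 39, -16), (-16, 57, 13), (13, 47, -36), (-36, 25, 24), (24, 23, -37), (-37, 51, 10), … (18 more)
river cycle of g (length 28): (30, 61, -3), (-3, 59, 50), (50, 41, -12), (-12, 55, 22), (22, 33, -34), (-34, 35, 21), (21, 49, -20), (-20, 31, 39), (39, 47, -12), (-12, 49, 35), … (18 more)
cycles differ ⇒ inequivalent

no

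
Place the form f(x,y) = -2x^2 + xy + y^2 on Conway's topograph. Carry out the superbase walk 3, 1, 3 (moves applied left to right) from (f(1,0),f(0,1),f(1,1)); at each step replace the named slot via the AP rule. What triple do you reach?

start (-2,1,0) = (f(1,0),f(0,1),f(1,1))
replace slot 3: 2·((-2)+1) − 0 = -2 → (-2,1,-2)
replace slot 1: 2·(1+(-2)) − (-2) = 0 → (0,1,-2)
replace slot 3: 2·(0+1) − (-2) = 4 → (0,1,4)

0,1,4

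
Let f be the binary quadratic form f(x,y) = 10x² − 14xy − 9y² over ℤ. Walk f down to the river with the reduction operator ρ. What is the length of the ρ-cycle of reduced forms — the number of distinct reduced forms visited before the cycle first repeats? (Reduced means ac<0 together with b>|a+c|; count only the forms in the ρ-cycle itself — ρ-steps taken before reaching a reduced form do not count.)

D = 556, ⌊√D⌋ = 23
descent: ρ → (-9,14,10)  [lands on river]
river: ρ → (10,6,-13)
river: ρ → (-13,20,3)
river: ρ → (3,22,-6)
river: ρ → (-6,14,15)
river: ρ → (15,16,-5)
river: ρ → (-5,14,18)
river: ρ → (18,22,-1)
river: ρ → (-1,22,18)
river: ρ → (18,14,-5)
river: ρ → (-5,16,15)
river: ρ → (15,14,-6)
river: ρ → (-6,22,3)
river: ρ → (3,20,-13)
river: ρ → (-13,6,10)
river: ρ → (10,14,-9)
river: ρ → (-9,22,2)
river: ρ → (2,22,-9)
ρ-cycle length = 18 (tail of 1 descent step not counted)

18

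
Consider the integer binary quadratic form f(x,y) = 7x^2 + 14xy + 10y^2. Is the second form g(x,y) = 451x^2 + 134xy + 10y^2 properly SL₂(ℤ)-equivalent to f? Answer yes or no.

D₁ = -84, D₂ = -84
f: translate: b→0 (≡14 mod 14), so (7,14,10)→(7,0,3)
f: flip: (7,0,3)→(3,0,7)
f: reduced (well bottom): (3,0,7) with a≤c, −a<b≤a
g: flip: (451,134,10)→(10,-134,451)
g: translate: b→6 (≡-134 mod 20), so (10,-134,451)→(10,6,3)
g: flip: (10,6,3)→(3,-6,10)
g: translate: b→0 (≡-6 mod 6), so (3,-6,10)→(3,0,7)
g: reduced (well bottom): (3,0,7) with a≤c, −a<b≤a
reduced forms (3, 0, 7) vs (3, 0, 7) ⇒ equivalent

yes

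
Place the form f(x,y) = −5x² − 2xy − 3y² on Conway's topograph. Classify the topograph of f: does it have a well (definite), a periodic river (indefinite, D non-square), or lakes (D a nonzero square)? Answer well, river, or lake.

D = b²−4ac = (-2)² − 4·(-5)·(-3) = -56
D < 0 ⇒ definite ⇒ every region one sign ⇒ single well

well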